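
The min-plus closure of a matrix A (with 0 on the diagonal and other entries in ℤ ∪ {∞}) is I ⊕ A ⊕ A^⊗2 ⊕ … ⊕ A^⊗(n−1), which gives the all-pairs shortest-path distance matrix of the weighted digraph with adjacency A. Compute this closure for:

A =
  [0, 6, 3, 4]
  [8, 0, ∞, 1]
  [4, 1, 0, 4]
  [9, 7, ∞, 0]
Closure =
  [0, 4, 3, 4]
  [8, 0, 11, 1]
  [4, 1, 0, 2]
  [9, 7, 12, 0]

This is the Floyd-Warshall all-pairs shortest-path computation. For each intermediate vertex k = 0, 1, …, 3, update dist[i][j] ← min(dist[i][j], dist[i][k] + dist[k][j]). The final matrix gives, for each (i, j), the minimum total weight of any directed path from i to j (possibly empty when i = j).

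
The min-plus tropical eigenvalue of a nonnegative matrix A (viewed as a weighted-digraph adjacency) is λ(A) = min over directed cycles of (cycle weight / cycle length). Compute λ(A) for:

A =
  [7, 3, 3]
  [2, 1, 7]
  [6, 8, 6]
λ(A) = 1

Enumerate directed cycles and compute their means (weight / length). Sample:
  cycle 0 → 0: weight = 7, length = 1, mean = 7/1 ≈ 7.000
  cycle 1 → 1: weight = 1, length = 1, mean = 1/1 ≈ 1.000
  cycle 2 → 2: weight = 6, length = 1, mean = 6/1 ≈ 6.000
  cycle 0 → 1 → 0: weight = 5, length = 2, mean = 5/2 ≈ 2.500
  cycle 0 → 2 → 0: weight = 9, length = 2, mean = 9/2 ≈ 4.500
  cycle 1 → 0 → 1: weight = 5, length = 2, mean = 5/2 ≈ 2.500
Minimum mean = 1.000, attained e.g. along the cycle 1 → 1 with weight 1 and length 1. So λ(A) = 1/1 = 1.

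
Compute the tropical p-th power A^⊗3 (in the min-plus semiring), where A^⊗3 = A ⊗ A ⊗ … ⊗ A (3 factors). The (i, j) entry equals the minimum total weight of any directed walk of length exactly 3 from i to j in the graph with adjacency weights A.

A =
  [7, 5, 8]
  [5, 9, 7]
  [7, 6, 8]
A^⊗3 =
  [17, 15, 18]
  [15, 17, 17]
  [17, 16, 19]

Each entry (A^⊗3)_ij equals the minimum over all length-3 walks i = v_0 → v_1 → … → v_3 = j of Σ_t A[v_t][v_{t+1}]. For example, for (i, j) = (0, 2) we minimise over 9 possible intermediate vertex sequences; the minimum is 18, attained along the walk 0 → 1 → 0 → 2.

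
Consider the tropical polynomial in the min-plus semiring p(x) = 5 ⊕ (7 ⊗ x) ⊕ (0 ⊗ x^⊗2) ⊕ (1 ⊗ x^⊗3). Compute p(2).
p(2) = 4

A tropical monomial a ⊗ x^⊗i evaluates to a + i · x. Evaluating each term at x = 2:
  Term 0 contributes 5 + 0 · 2 = 5
  Term 1 contributes 7 + 1 · 2 = 9
  Term 2 contributes 0 + 2 · 2 = 4
  Term 3 contributes 1 + 3 · 2 = 7
p(2) = ⊕ of these = min[5, 9, 4, 7] = 4.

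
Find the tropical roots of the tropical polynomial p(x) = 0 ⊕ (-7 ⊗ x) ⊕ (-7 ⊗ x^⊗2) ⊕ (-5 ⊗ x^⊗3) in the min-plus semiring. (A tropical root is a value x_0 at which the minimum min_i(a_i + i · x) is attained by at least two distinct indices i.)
Roots: {-2, 0, 7}

Each tropical root is a break point of the lower envelope of the lines y = a_i + i · x (there are 4 lines, with slopes 0, 1, ..., 3). Only the lines that attain the minimum somewhere contribute to roots; other lines are dominated. Here the surviving (envelope) indices are i = 3, i = 2, i = 1, i = 0.
Intersections between consecutive envelope lines give the roots: for adjacent envelope indices i < j the intersection is x = (a_i − a_j) / (j − i). Reading off the sorted break points: {-2, 0, 7}.
Verification: at each break x_0, at least two indices attain the minimum of min_i(a_i + i · x_0).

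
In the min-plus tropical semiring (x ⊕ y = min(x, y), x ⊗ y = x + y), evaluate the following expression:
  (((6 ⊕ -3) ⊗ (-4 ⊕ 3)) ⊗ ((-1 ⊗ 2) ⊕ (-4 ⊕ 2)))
(((6 ⊕ -3) ⊗ (-4 ⊕ 3)) ⊗ ((-1 ⊗ 2) ⊕ (-4 ⊕ 2))) = -11

Expand innermost to outermost. Recall ⊕ takes the minimum of its arguments and ⊗ takes their sum. Working out the expression (((6 ⊕ -3) ⊗ (-4 ⊕ 3)) ⊗ ((-1 ⊗ 2) ⊕ (-4 ⊕ 2))) gives -11.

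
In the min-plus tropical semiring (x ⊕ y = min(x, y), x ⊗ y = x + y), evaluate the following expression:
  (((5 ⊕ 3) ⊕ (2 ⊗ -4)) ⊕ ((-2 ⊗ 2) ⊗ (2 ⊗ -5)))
(((5 ⊕ 3) ⊕ (2 ⊗ -4)) ⊕ ((-2 ⊗ 2) ⊗ (2 ⊗ -5))) = -3

Expand innermost to outermost. Recall ⊕ takes the minimum of its arguments and ⊗ takes their sum. Working out the expression (((5 ⊕ 3) ⊕ (2 ⊗ -4)) ⊕ ((-2 ⊗ 2) ⊗ (2 ⊗ -5))) gives -3.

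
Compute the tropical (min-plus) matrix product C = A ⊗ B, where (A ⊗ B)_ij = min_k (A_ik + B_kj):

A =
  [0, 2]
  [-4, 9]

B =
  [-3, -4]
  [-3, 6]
A ⊗ B =
  [-3, -4]
  [-7, -8]

Apply the min-plus product entry-by-entry:
  C[0][0] = min over k of (A[0][0] + B[0][0] = 0 + -3 = -3, A[0][1] + B[1][0] = 2 + -3 = -1) = -3 (attained at k = 0)
  C[0][1] = min over k of (A[0][0] + B[0][1] = 0 + -4 = -4, A[0][1] + B[1][1] = 2 + 6 = 8) = -4 (attained at k = 0)
  C[1][0] = min over k of (A[1][0] + B[0][0] = -4 + -3 = -7, A[1][1] + B[1][0] = 9 + -3 = 6) = -7 (attained at k = 0)
  C[1][1] = min over k of (A[1][0] + B[0][1] = -4 + -4 = -8, A[1][1] + B[1][1] = 9 + 6 = 15) = -8 (attained at k = 0)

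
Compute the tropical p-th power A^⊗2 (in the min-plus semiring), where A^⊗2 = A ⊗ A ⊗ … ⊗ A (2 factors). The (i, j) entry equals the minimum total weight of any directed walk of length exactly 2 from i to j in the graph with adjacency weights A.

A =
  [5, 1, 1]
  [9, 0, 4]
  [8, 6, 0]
A^⊗2 =
  [9, 1, 1]
  [9, 0, 4]
  [8, 6, 0]

Each entry (A^⊗2)_ij equals the minimum over all length-2 walks i = v_0 → v_1 → … → v_2 = j of Σ_t A[v_t][v_{t+1}]. For example, for (i, j) = (0, 2) we minimise over 3 possible intermediate vertex sequences; the minimum is 1, attained along the walk 0 → 2 → 2.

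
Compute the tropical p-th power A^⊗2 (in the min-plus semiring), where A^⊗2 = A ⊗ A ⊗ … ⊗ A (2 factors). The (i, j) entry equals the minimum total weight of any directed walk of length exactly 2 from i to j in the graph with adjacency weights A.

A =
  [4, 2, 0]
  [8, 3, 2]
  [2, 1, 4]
A^⊗2 =
  [2, 1, 4]
  [4, 3, 5]
  [6, 4, 2]

Each entry (A^⊗2)_ij equals the minimum over all length-2 walks i = v_0 → v_1 → … → v_2 = j of Σ_t A[v_t][v_{t+1}]. For example, for (i, j) = (0, 2) we minimise over 3 possible intermediate vertex sequences; the minimum is 4, attained along the walk 0 → 0 → 2.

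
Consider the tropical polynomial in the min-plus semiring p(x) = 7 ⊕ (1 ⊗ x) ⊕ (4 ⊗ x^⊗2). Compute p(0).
p(0) = 1

A tropical monomial a ⊗ x^⊗i evaluates to a + i · x. Evaluating each term at x = 0:
  Term 0 contributes 7 + 0 · 0 = 7
  Term 1 contributes 1 + 1 · 0 = 1
  Term 2 contributes 4 + 2 · 0 = 4
p(0) = ⊕ of these = min[7, 1, 4] = 1.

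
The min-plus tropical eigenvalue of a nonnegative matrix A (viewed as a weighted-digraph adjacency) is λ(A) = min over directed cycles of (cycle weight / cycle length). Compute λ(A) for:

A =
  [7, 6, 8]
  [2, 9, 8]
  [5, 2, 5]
λ(A) = 4

Enumerate directed cycles and compute their means (weight / length). Sample:
  cycle 0 → 0: weight = 7, length = 1, mean = 7/1 ≈ 7.000
  cycle 1 → 1: weight = 9, length = 1, mean = 9/1 ≈ 9.000
  cycle 2 → 2: weight = 5, length = 1, mean = 5/1 ≈ 5.000
  cycle 0 → 1 → 0: weight = 8, length = 2, mean = 8/2 ≈ 4.000
  cycle 0 → 2 → 0: weight = 13, length = 2, mean = 13/2 ≈ 6.500
  cycle 1 → 0 → 1: weight = 8, length = 2, mean = 8/2 ≈ 4.000
Minimum mean = 4.000, attained e.g. along the cycle 0 → 1 → 0 with weight 8 and length 2. So λ(A) = 8/2 = 4.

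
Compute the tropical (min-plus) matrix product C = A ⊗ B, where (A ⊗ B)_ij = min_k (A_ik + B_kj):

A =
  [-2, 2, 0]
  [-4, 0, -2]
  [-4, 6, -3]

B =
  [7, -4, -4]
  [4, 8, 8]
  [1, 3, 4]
A ⊗ B =
  [1, -6, -6]
  [-1, -8, -8]
  [-2, -8, -8]

Apply the min-plus product entry-by-entry:
  C[0][0] = min over k of (A[0][0] + B[0][0] = -2 + 7 = 5, A[0][1] + B[1][0] = 2 + 4 = 6, A[0][2] + B[2][0] = 0 + 1 = 1) = 1 (attained at k = 2)
  C[0][1] = min over k of (A[0][0] + B[0][1] = -2 + -4 = -6, A[0][1] + B[1][1] = 2 + 8 = 10, A[0][2] + B[2][1] = 0 + 3 = 3) = -6 (attained at k = 0)
  C[0][2] = min over k of (A[0][0] + B[0][2] = -2 + -4 = -6, A[0][1] + B[1][2] = 2 + 8 = 10, A[0][2] + B[2][2] = 0 + 4 = 4) = -6 (attained at k = 0)
  C[1][0] = min over k of (A[1][0] + B[0][0] = -4 + 7 = 3, A[1][1] + B[1][0] = 0 + 4 = 4, A[1][2] + B[2][0] = -2 + 1 = -1) = -1 (attained at k = 2)
  C[1][1] = min over k of (A[1][0] + B[0][1] = -4 + -4 = -8, A[1][1] + B[1][1] = 0 + 8 = 8, A[1][2] + B[2][1] = -2 + 3 = 1) = -8 (attained at k = 0)
  C[1][2] = min over k of (A[1][0] + B[0][2] = -4 + -4 = -8, A[1][1] + B[1][2] = 0 + 8 = 8, A[1][2] + B[2][2] = -2 + 4 = 2) = -8 (attained at k = 0)
  C[2][0] = min over k of (A[2][0] + B[0][0] = -4 + 7 = 3, A[2][1] + B[1][0] = 6 + 4 = 10, A[2][2] + B[2][0] = -3 + 1 = -2) = -2 (attained at k = 2)
  C[2][1] = min over k of (A[2][0] + B[0][1] = -4 + -4 = -8, A[2][1] + B[1][1] = 6 + 8 = 14, A[2][2] + B[2][1] = -3 + 3 = 0) = -8 (attained at k = 0)
  C[2][2] = min over k of (A[2][0] + B[0][2] = -4 + -4 = -8, A[2][1] + B[1][2] = 6 + 8 = 14, A[2][2] + B[2][2] = -3 + 4 = 1) = -8 (attained at k = 0)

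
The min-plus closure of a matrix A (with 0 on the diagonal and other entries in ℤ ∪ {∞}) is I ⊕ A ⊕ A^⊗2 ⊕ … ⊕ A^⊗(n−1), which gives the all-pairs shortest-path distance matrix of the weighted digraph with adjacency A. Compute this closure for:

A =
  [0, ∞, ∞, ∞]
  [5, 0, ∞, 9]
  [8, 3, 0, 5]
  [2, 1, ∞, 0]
Closure =
  [0, ∞, ∞, ∞]
  [5, 0, ∞, 9]
  [7, 3, 0, 5]
  [2, 1, ∞, 0]

This is the Floyd-Warshall all-pairs shortest-path computation. For each intermediate vertex k = 0, 1, …, 3, update dist[i][j] ← min(dist[i][j], dist[i][k] + dist[k][j]). The final matrix gives, for each (i, j), the minimum total weight of any directed path from i to j (possibly empty when i = j).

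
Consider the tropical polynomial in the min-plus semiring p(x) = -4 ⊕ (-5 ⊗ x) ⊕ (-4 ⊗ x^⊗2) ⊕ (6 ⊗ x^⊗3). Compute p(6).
p(6) = -4

A tropical monomial a ⊗ x^⊗i evaluates to a + i · x. Evaluating each term at x = 6:
  Term 0 contributes -4 + 0 · 6 = -4
  Term 1 contributes -5 + 1 · 6 = 1
  Term 2 contributes -4 + 2 · 6 = 8
  Term 3 contributes 6 + 3 · 6 = 24
p(6) = ⊕ of these = min[-4, 1, 8, 24] = -4.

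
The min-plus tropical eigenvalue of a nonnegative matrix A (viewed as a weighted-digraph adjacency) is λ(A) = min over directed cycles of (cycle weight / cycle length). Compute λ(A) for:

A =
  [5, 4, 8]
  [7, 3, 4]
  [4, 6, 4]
λ(A) = 3

Enumerate directed cycles and compute their means (weight / length). Sample:
  cycle 0 → 0: weight = 5, length = 1, mean = 5/1 ≈ 5.000
  cycle 1 → 1: weight = 3, length = 1, mean = 3/1 ≈ 3.000
  cycle 2 → 2: weight = 4, length = 1, mean = 4/1 ≈ 4.000
  cycle 0 → 1 → 0: weight = 11, length = 2, mean = 11/2 ≈ 5.500
  cycle 0 → 2 → 0: weight = 12, length = 2, mean = 12/2 ≈ 6.000
  cycle 1 → 0 → 1: weight = 11, length = 2, mean = 11/2 ≈ 5.500
Minimum mean = 3.000, attained e.g. along the cycle 1 → 1 with weight 3 and length 1. So λ(A) = 3/1 = 3.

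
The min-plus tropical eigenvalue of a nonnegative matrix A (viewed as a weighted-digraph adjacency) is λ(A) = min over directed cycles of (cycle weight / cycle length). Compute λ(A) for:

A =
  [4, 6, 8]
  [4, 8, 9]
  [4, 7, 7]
λ(A) = 4

Enumerate directed cycles and compute their means (weight / length). Sample:
  cycle 0 → 0: weight = 4, length = 1, mean = 4/1 ≈ 4.000
  cycle 1 → 1: weight = 8, length = 1, mean = 8/1 ≈ 8.000
  cycle 2 → 2: weight = 7, length = 1, mean = 7/1 ≈ 7.000
  cycle 0 → 1 → 0: weight = 10, length = 2, mean = 10/2 ≈ 5.000
  cycle 0 → 2 → 0: weight = 12, length = 2, mean = 12/2 ≈ 6.000
  cycle 1 → 0 → 1: weight = 10, length = 2, mean = 10/2 ≈ 5.000
Minimum mean = 4.000, attained e.g. along the cycle 0 → 0 with weight 4 and length 1. So λ(A) = 4/1 = 4.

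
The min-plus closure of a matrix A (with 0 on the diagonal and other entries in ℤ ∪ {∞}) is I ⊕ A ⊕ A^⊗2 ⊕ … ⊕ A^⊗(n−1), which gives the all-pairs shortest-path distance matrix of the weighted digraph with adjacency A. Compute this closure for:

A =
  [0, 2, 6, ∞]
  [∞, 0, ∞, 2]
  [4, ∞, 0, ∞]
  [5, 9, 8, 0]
Closure =
  [0, 2, 6, 4]
  [7, 0, 10, 2]
  [4, 6, 0, 8]
  [5, 7, 8, 0]

This is the Floyd-Warshall all-pairs shortest-path computation. For each intermediate vertex k = 0, 1, …, 3, update dist[i][j] ← min(dist[i][j], dist[i][k] + dist[k][j]). The final matrix gives, for each (i, j), the minimum total weight of any directed path from i to j (possibly empty when i = j).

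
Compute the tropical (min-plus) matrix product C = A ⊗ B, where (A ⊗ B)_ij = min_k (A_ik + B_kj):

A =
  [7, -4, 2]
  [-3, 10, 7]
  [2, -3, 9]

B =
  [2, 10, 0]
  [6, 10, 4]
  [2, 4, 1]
A ⊗ B =
  [2, 6, 0]
  [-1, 7, -3]
  [3, 7, 1]

Apply the min-plus product entry-by-entry:
  C[0][0] = min over k of (A[0][0] + B[0][0] = 7 + 2 = 9, A[0][1] + B[1][0] = -4 + 6 = 2, A[0][2] + B[2][0] = 2 + 2 = 4) = 2 (attained at k = 1)
  C[0][1] = min over k of (A[0][0] + B[0][1] = 7 + 10 = 17, A[0][1] + B[1][1] = -4 + 10 = 6, A[0][2] + B[2][1] = 2 + 4 = 6) = 6 (attained at k = 1)
  C[0][2] = min over k of (A[0][0] + B[0][2] = 7 + 0 = 7, A[0][1] + B[1][2] = -4 + 4 = 0, A[0][2] + B[2][2] = 2 + 1 = 3) = 0 (attained at k = 1)
  C[1][0] = min over k of (A[1][0] + B[0][0] = -3 + 2 = -1, A[1][1] + B[1][0] = 10 + 6 = 16, A[1][2] + B[2][0] = 7 + 2 = 9) = -1 (attained at k = 0)
  C[1][1] = min over k of (A[1][0] + B[0][1] = -3 + 10 = 7, A[1][1] + B[1][1] = 10 + 10 = 20, A[1][2] + B[2][1] = 7 + 4 = 11) = 7 (attained at k = 0)
  C[1][2] = min over k of (A[1][0] + B[0][2] = -3 + 0 = -3, A[1][1] + B[1][2] = 10 + 4 = 14, A[1][2] + B[2][2] = 7 + 1 = 8) = -3 (attained at k = 0)
  C[2][0] = min over k of (A[2][0] + B[0][0] = 2 + 2 = 4, A[2][1] + B[1][0] = -3 + 6 = 3, A[2][2] + B[2][0] = 9 + 2 = 11) = 3 (attained at k = 1)
  C[2][1] = min over k of (A[2][0] + B[0][1] = 2 + 10 = 12, A[2][1] + B[1][1] = -3 + 10 = 7, A[2][2] + B[2][1] = 9 + 4 = 13) = 7 (attained at k = 1)
  C[2][2] = min over k of (A[2][0] + B[0][2] = 2 + 0 = 2, A[2][1] + B[1][2] = -3 + 4 = 1, A[2][2] + B[2][2] = 9 + 1 = 10) = 1 (attained at k = 1)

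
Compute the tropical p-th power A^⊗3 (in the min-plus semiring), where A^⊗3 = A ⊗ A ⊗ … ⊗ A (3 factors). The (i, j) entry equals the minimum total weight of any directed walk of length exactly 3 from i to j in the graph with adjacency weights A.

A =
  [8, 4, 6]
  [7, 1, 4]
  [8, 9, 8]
A^⊗3 =
  [12, 6, 9]
  [9, 3, 6]
  [17, 11, 14]

Each entry (A^⊗3)_ij equals the minimum over all length-3 walks i = v_0 → v_1 → … → v_3 = j of Σ_t A[v_t][v_{t+1}]. For example, for (i, j) = (0, 2) we minimise over 9 possible intermediate vertex sequences; the minimum is 9, attained along the walk 0 → 1 → 1 → 2.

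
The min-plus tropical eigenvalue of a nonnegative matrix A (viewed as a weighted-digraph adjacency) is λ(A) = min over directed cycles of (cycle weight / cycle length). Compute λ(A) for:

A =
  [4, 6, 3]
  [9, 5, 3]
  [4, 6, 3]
λ(A) = 3

Enumerate directed cycles and compute their means (weight / length). Sample:
  cycle 0 → 0: weight = 4, length = 1, mean = 4/1 ≈ 4.000
  cycle 1 → 1: weight = 5, length = 1, mean = 5/1 ≈ 5.000
  cycle 2 → 2: weight = 3, length = 1, mean = 3/1 ≈ 3.000
  cycle 0 → 1 → 0: weight = 15, length = 2, mean = 15/2 ≈ 7.500
  cycle 0 → 2 → 0: weight = 7, length = 2, mean = 7/2 ≈ 3.500
  cycle 1 → 0 → 1: weight = 15, length = 2, mean = 15/2 ≈ 7.500
Minimum mean = 3.000, attained e.g. along the cycle 2 → 2 with weight 3 and length 1. So λ(A) = 3/1 = 3.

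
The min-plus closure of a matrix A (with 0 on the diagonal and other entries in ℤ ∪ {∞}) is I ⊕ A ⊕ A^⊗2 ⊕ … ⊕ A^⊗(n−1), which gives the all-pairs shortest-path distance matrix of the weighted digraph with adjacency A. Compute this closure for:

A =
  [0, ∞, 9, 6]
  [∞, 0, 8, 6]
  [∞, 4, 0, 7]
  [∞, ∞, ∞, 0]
Closure =
  [0, 13, 9, 6]
  [∞, 0, 8, 6]
  [∞, 4, 0, 7]
  [∞, ∞, ∞, 0]

This is the Floyd-Warshall all-pairs shortest-path computation. For each intermediate vertex k = 0, 1, …, 3, update dist[i][j] ← min(dist[i][j], dist[i][k] + dist[k][j]). The final matrix gives, for each (i, j), the minimum total weight of any directed path from i to j (possibly empty when i = j).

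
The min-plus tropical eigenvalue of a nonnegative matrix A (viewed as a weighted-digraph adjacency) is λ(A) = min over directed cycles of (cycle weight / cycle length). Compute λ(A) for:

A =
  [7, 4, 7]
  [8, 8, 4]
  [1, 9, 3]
λ(A) = 3

Enumerate directed cycles and compute their means (weight / length). Sample:
  cycle 0 → 0: weight = 7, length = 1, mean = 7/1 ≈ 7.000
  cycle 1 → 1: weight = 8, length = 1, mean = 8/1 ≈ 8.000
  cycle 2 → 2: weight = 3, length = 1, mean = 3/1 ≈ 3.000
  cycle 0 → 1 → 0: weight = 12, length = 2, mean = 12/2 ≈ 6.000
  cycle 0 → 2 → 0: weight = 8, length = 2, mean = 8/2 ≈ 4.000
  cycle 1 → 0 → 1: weight = 12, length = 2, mean = 12/2 ≈ 6.000
Minimum mean = 3.000, attained e.g. along the cycle 2 → 2 with weight 3 and length 1. So λ(A) = 3/1 = 3.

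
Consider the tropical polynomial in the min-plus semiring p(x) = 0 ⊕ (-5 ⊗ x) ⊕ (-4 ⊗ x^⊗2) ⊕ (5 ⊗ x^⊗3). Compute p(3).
p(3) = -2

A tropical monomial a ⊗ x^⊗i evaluates to a + i · x. Evaluating each term at x = 3:
  Term 0 contributes 0 + 0 · 3 = 0
  Term 1 contributes -5 + 1 · 3 = -2
  Term 2 contributes -4 + 2 · 3 = 2
  Term 3 contributes 5 + 3 · 3 = 14
p(3) = ⊕ of these = min[0, -2, 2, 14] = -2.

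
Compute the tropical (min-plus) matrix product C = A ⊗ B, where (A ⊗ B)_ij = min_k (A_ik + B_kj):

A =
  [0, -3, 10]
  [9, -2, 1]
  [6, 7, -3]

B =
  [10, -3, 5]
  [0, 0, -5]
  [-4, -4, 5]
A ⊗ B =
  [-3, -3, -8]
  [-3, -3, -7]
  [-7, -7, 2]

Apply the min-plus product entry-by-entry:
  C[0][0] = min over k of (A[0][0] + B[0][0] = 0 + 10 = 10, A[0][1] + B[1][0] = -3 + 0 = -3, A[0][2] + B[2][0] = 10 + -4 = 6) = -3 (attained at k = 1)
  C[0][1] = min over k of (A[0][0] + B[0][1] = 0 + -3 = -3, A[0][1] + B[1][1] = -3 + 0 = -3, A[0][2] + B[2][1] = 10 + -4 = 6) = -3 (attained at k = 0)
  C[0][2] = min over k of (A[0][0] + B[0][2] = 0 + 5 = 5, A[0][1] + B[1][2] = -3 + -5 = -8, A[0][2] + B[2][2] = 10 + 5 = 15) = -8 (attained at k = 1)
  C[1][0] = min over k of (A[1][0] + B[0][0] = 9 + 10 = 19, A[1][1] + B[1][0] = -2 + 0 = -2, A[1][2] + B[2][0] = 1 + -4 = -3) = -3 (attained at k = 2)
  C[1][1] = min over k of (A[1][0] + B[0][1] = 9 + -3 = 6, A[1][1] + B[1][1] = -2 + 0 = -2, A[1][2] + B[2][1] = 1 + -4 = -3) = -3 (attained at k = 2)
  C[1][2] = min over k of (A[1][0] + B[0][2] = 9 + 5 = 14, A[1][1] + B[1][2] = -2 + -5 = -7, A[1][2] + B[2][2] = 1 + 5 = 6) = -7 (attained at k = 1)
  C[2][0] = min over k of (A[2][0] + B[0][0] = 6 + 10 = 16, A[2][1] + B[1][0] = 7 + 0 = 7, A[2][2] + B[2][0] = -3 + -4 = -7) = -7 (attained at k = 2)
  C[2][1] = min over k of (A[2][0] + B[0][1] = 6 + -3 = 3, A[2][1] + B[1][1] = 7 + 0 = 7, A[2][2] + B[2][1] = -3 + -4 = -7) = -7 (attained at k = 2)
  C[2][2] = min over k of (A[2][0] + B[0][2] = 6 + 5 = 11, A[2][1] + B[1][2] = 7 + -5 = 2, A[2][2] + B[2][2] = -3 + 5 = 2) = 2 (attained at k = 1)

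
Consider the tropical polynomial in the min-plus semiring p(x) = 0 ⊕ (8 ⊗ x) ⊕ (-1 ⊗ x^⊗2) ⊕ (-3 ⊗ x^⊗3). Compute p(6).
p(6) = 0

A tropical monomial a ⊗ x^⊗i evaluates to a + i · x. Evaluating each term at x = 6:
  Term 0 contributes 0 + 0 · 6 = 0
  Term 1 contributes 8 + 1 · 6 = 14
  Term 2 contributes -1 + 2 · 6 = 11
  Term 3 contributes -3 + 3 · 6 = 15
p(6) = ⊕ of these = min[0, 14, 11, 15] = 0.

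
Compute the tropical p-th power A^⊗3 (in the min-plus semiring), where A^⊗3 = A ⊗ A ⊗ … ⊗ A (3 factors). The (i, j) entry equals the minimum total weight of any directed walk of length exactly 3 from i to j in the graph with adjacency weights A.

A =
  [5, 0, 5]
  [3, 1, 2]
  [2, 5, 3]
A^⊗3 =
  [4, 2, 3]
  [5, 3, 4]
  [5, 3, 4]

Each entry (A^⊗3)_ij equals the minimum over all length-3 walks i = v_0 → v_1 → … → v_3 = j of Σ_t A[v_t][v_{t+1}]. For example, for (i, j) = (0, 2) we minimise over 9 possible intermediate vertex sequences; the minimum is 3, attained along the walk 0 → 1 → 1 → 2.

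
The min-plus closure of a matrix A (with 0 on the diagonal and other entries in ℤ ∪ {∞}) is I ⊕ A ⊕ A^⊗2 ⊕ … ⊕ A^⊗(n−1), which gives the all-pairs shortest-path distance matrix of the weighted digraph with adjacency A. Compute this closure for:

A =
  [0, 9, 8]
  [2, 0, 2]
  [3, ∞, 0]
Closure =
  [0, 9, 8]
  [2, 0, 2]
  [3, 12, 0]

This is the Floyd-Warshall all-pairs shortest-path computation. For each intermediate vertex k = 0, 1, …, 2, update dist[i][j] ← min(dist[i][j], dist[i][k] + dist[k][j]). The final matrix gives, for each (i, j), the minimum total weight of any directed path from i to j (possibly empty when i = j).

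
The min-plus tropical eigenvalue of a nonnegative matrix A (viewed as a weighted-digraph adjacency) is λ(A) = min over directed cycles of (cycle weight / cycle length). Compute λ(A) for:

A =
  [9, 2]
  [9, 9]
λ(A) = 11/2

Enumerate directed cycles and compute their means (weight / length). Sample:
  cycle 0 → 0: weight = 9, length = 1, mean = 9/1 ≈ 9.000
  cycle 1 → 1: weight = 9, length = 1, mean = 9/1 ≈ 9.000
  cycle 0 → 1 → 0: weight = 11, length = 2, mean = 11/2 ≈ 5.500
  cycle 1 → 0 → 1: weight = 11, length = 2, mean = 11/2 ≈ 5.500
Minimum mean = 5.500, attained e.g. along the cycle 0 → 1 → 0 with weight 11 and length 2. So λ(A) = 11/2 = 11/2.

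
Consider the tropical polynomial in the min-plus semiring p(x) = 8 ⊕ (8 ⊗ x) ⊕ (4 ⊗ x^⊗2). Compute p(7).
p(7) = 8

A tropical monomial a ⊗ x^⊗i evaluates to a + i · x. Evaluating each term at x = 7:
  Term 0 contributes 8 + 0 · 7 = 8
  Term 1 contributes 8 + 1 · 7 = 15
  Term 2 contributes 4 + 2 · 7 = 18
p(7) = ⊕ of these = min[8, 15, 18] = 8.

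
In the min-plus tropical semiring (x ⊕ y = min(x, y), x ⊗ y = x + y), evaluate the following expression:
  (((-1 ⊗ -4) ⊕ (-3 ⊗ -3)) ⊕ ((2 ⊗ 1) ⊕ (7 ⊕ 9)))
(((-1 ⊗ -4) ⊕ (-3 ⊗ -3)) ⊕ ((2 ⊗ 1) ⊕ (7 ⊕ 9))) = -6

Expand innermost to outermost. Recall ⊕ takes the minimum of its arguments and ⊗ takes their sum. Working out the expression (((-1 ⊗ -4) ⊕ (-3 ⊗ -3)) ⊕ ((2 ⊗ 1) ⊕ (7 ⊕ 9))) gives -6.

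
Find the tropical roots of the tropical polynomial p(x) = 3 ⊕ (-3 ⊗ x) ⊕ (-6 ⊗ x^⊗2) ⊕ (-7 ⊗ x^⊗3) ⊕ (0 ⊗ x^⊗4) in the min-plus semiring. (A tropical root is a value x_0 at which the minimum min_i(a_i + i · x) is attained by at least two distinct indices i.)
Roots: {-7, 1, 3, 6}

Each tropical root is a break point of the lower envelope of the lines y = a_i + i · x (there are 5 lines, with slopes 0, 1, ..., 4). Only the lines that attain the minimum somewhere contribute to roots; other lines are dominated. Here the surviving (envelope) indices are i = 4, i = 3, i = 2, i = 1, i = 0.
Intersections between consecutive envelope lines give the roots: for adjacent envelope indices i < j the intersection is x = (a_i − a_j) / (j − i). Reading off the sorted break points: {-7, 1, 3, 6}.
Verification: at each break x_0, at least two indices attain the minimum of min_i(a_i + i · x_0).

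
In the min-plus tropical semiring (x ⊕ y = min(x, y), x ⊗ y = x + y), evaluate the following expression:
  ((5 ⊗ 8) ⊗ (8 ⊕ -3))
((5 ⊗ 8) ⊗ (8 ⊕ -3)) = 10

Expand innermost to outermost. Recall ⊕ takes the minimum of its arguments and ⊗ takes their sum. Working out the expression ((5 ⊗ 8) ⊗ (8 ⊕ -3)) gives 10.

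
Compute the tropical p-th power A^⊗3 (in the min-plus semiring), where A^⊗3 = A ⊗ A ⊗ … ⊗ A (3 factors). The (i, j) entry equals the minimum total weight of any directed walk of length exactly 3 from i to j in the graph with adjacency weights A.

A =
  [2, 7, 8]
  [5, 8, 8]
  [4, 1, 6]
A^⊗3 =
  [6, 11, 12]
  [9, 14, 15]
  [8, 10, 14]

Each entry (A^⊗3)_ij equals the minimum over all length-3 walks i = v_0 → v_1 → … → v_3 = j of Σ_t A[v_t][v_{t+1}]. For example, for (i, j) = (0, 2) we minimise over 9 possible intermediate vertex sequences; the minimum is 12, attained along the walk 0 → 0 → 0 → 2.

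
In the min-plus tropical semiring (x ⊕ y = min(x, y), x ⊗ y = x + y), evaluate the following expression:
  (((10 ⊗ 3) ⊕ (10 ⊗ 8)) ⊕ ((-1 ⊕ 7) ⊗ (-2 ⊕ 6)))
(((10 ⊗ 3) ⊕ (10 ⊗ 8)) ⊕ ((-1 ⊕ 7) ⊗ (-2 ⊕ 6))) = -3

Expand innermost to outermost. Recall ⊕ takes the minimum of its arguments and ⊗ takes their sum. Working out the expression (((10 ⊗ 3) ⊕ (10 ⊗ 8)) ⊕ ((-1 ⊕ 7) ⊗ (-2 ⊕ 6))) gives -3.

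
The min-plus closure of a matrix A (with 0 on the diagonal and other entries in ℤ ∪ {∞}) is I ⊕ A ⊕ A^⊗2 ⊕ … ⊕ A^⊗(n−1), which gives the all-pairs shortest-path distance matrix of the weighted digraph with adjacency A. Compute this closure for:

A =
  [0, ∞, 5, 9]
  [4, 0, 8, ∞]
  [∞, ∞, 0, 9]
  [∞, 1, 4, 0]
Closure =
  [0, 10, 5, 9]
  [4, 0, 8, 13]
  [14, 10, 0, 9]
  [5, 1, 4, 0]

This is the Floyd-Warshall all-pairs shortest-path computation. For each intermediate vertex k = 0, 1, …, 3, update dist[i][j] ← min(dist[i][j], dist[i][k] + dist[k][j]). The final matrix gives, for each (i, j), the minimum total weight of any directed path from i to j (possibly empty when i = j).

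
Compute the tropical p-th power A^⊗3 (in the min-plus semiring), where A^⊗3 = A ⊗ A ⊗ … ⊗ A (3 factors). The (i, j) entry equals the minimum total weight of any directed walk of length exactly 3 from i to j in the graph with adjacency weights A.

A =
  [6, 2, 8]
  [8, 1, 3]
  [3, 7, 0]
A^⊗3 =
  [8, 4, 5]
  [6, 3, 3]
  [3, 5, 0]

Each entry (A^⊗3)_ij equals the minimum over all length-3 walks i = v_0 → v_1 → … → v_3 = j of Σ_t A[v_t][v_{t+1}]. For example, for (i, j) = (0, 2) we minimise over 9 possible intermediate vertex sequences; the minimum is 5, attained along the walk 0 → 1 → 2 → 2.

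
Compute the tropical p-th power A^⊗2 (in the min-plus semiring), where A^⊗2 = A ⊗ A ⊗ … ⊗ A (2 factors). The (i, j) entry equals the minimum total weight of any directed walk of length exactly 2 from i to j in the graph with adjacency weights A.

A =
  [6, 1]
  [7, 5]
A^⊗2 =
  [8, 6]
  [12, 8]

Each entry (A^⊗2)_ij equals the minimum over all length-2 walks i = v_0 → v_1 → … → v_2 = j of Σ_t A[v_t][v_{t+1}]. For example, for (i, j) = (0, 1) we minimise over 2 possible intermediate vertex sequences; the minimum is 6, attained along the walk 0 → 1 → 1.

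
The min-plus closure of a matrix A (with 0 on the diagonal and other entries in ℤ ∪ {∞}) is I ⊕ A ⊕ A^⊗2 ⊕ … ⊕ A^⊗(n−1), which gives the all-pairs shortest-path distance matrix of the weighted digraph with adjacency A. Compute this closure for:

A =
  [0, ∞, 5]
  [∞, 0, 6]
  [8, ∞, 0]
Closure =
  [0, ∞, 5]
  [14, 0, 6]
  [8, ∞, 0]

This is the Floyd-Warshall all-pairs shortest-path computation. For each intermediate vertex k = 0, 1, …, 2, update dist[i][j] ← min(dist[i][j], dist[i][k] + dist[k][j]). The final matrix gives, for each (i, j), the minimum total weight of any directed path from i to j (possibly empty when i = j).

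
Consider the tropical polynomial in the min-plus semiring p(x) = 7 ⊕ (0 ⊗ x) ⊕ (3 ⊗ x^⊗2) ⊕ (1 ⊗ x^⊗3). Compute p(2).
p(2) = 2

A tropical monomial a ⊗ x^⊗i evaluates to a + i · x. Evaluating each term at x = 2:
  Term 0 contributes 7 + 0 · 2 = 7
  Term 1 contributes 0 + 1 · 2 = 2
  Term 2 contributes 3 + 2 · 2 = 7
  Term 3 contributes 1 + 3 · 2 = 7
p(2) = ⊕ of these = min[7, 2, 7, 7] = 2.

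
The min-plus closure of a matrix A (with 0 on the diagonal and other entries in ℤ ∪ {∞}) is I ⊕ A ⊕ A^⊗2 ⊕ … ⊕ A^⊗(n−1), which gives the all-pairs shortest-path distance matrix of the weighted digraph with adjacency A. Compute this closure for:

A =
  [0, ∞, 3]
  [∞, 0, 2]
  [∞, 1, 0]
Closure =
  [0, 4, 3]
  [∞, 0, 2]
  [∞, 1, 0]

This is the Floyd-Warshall all-pairs shortest-path computation. For each intermediate vertex k = 0, 1, …, 2, update dist[i][j] ← min(dist[i][j], dist[i][k] + dist[k][j]). The final matrix gives, for each (i, j), the minimum total weight of any directed path from i to j (possibly empty when i = j).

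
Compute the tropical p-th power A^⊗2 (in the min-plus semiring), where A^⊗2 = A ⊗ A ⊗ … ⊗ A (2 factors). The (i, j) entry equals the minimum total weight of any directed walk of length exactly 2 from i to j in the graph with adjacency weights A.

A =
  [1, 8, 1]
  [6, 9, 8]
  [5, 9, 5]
A^⊗2 =
  [2, 9, 2]
  [7, 14, 7]
  [6, 13, 6]

Each entry (A^⊗2)_ij equals the minimum over all length-2 walks i = v_0 → v_1 → … → v_2 = j of Σ_t A[v_t][v_{t+1}]. For example, for (i, j) = (0, 2) we minimise over 3 possible intermediate vertex sequences; the minimum is 2, attained along the walk 0 → 0 → 2.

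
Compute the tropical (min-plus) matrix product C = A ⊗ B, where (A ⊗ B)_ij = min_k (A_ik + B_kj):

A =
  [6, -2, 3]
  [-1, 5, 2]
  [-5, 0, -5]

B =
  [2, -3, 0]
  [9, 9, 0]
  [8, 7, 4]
A ⊗ B =
  [7, 3, -2]
  [1, -4, -1]
  [-3, -8, -5]

Apply the min-plus product entry-by-entry:
  C[0][0] = min over k of (A[0][0] + B[0][0] = 6 + 2 = 8, A[0][1] + B[1][0] = -2 + 9 = 7, A[0][2] + B[2][0] = 3 + 8 = 11) = 7 (attained at k = 1)
  C[0][1] = min over k of (A[0][0] + B[0][1] = 6 + -3 = 3, A[0][1] + B[1][1] = -2 + 9 = 7, A[0][2] + B[2][1] = 3 + 7 = 10) = 3 (attained at k = 0)
  C[0][2] = min over k of (A[0][0] + B[0][2] = 6 + 0 = 6, A[0][1] + B[1][2] = -2 + 0 = -2, A[0][2] + B[2][2] = 3 + 4 = 7) = -2 (attained at k = 1)
  C[1][0] = min over k of (A[1][0] + B[0][0] = -1 + 2 = 1, A[1][1] + B[1][0] = 5 + 9 = 14, A[1][2] + B[2][0] = 2 + 8 = 10) = 1 (attained at k = 0)
  C[1][1] = min over k of (A[1][0] + B[0][1] = -1 + -3 = -4, A[1][1] + B[1][1] = 5 + 9 = 14, A[1][2] + B[2][1] = 2 + 7 = 9) = -4 (attained at k = 0)
  C[1][2] = min over k of (A[1][0] + B[0][2] = -1 + 0 = -1, A[1][1] + B[1][2] = 5 + 0 = 5, A[1][2] + B[2][2] = 2 + 4 = 6) = -1 (attained at k = 0)
  C[2][0] = min over k of (A[2][0] + B[0][0] = -5 + 2 = -3, A[2][1] + B[1][0] = 0 + 9 = 9, A[2][2] + B[2][0] = -5 + 8 = 3) = -3 (attained at k = 0)
  C[2][1] = min over k of (A[2][0] + B[0][1] = -5 + -3 = -8, A[2][1] + B[1][1] = 0 + 9 = 9, A[2][2] + B[2][1] = -5 + 7 = 2) = -8 (attained at k = 0)
  C[2][2] = min over k of (A[2][0] + B[0][2] = -5 + 0 = -5, A[2][1] + B[1][2] = 0 + 0 = 0, A[2][2] + B[2][2] = -5 + 4 = -1) = -5 (attained at k = 0)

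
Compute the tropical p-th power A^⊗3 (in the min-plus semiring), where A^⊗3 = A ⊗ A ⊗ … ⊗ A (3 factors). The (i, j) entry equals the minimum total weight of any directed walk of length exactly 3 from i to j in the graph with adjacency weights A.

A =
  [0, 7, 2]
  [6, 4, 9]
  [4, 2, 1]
A^⊗3 =
  [0, 4, 2]
  [6, 10, 8]
  [4, 4, 3]

Each entry (A^⊗3)_ij equals the minimum over all length-3 walks i = v_0 → v_1 → … → v_3 = j of Σ_t A[v_t][v_{t+1}]. For example, for (i, j) = (0, 2) we minimise over 9 possible intermediate vertex sequences; the minimum is 2, attained along the walk 0 → 0 → 0 → 2.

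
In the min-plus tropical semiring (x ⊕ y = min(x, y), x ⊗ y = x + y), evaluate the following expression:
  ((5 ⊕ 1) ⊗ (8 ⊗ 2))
((5 ⊕ 1) ⊗ (8 ⊗ 2)) = 11

Expand innermost to outermost. Recall ⊕ takes the minimum of its arguments and ⊗ takes their sum. Working out the expression ((5 ⊕ 1) ⊗ (8 ⊗ 2)) gives 11.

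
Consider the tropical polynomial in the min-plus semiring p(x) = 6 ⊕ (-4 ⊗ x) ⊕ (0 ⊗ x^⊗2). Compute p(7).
p(7) = 3

A tropical monomial a ⊗ x^⊗i evaluates to a + i · x. Evaluating each term at x = 7:
  Term 0 contributes 6 + 0 · 7 = 6
  Term 1 contributes -4 + 1 · 7 = 3
  Term 2 contributes 0 + 2 · 7 = 14
p(7) = ⊕ of these = min[6, 3, 14] = 3.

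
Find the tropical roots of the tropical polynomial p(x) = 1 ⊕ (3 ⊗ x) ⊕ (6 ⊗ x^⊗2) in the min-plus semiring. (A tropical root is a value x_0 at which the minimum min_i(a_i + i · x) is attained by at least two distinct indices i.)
Roots: {-3, -2}

Each tropical root is a break point of the lower envelope of the lines y = a_i + i · x (there are 3 lines, with slopes 0, 1, ..., 2). Only the lines that attain the minimum somewhere contribute to roots; other lines are dominated. Here the surviving (envelope) indices are i = 2, i = 1, i = 0.
Intersections between consecutive envelope lines give the roots: for adjacent envelope indices i < j the intersection is x = (a_i − a_j) / (j − i). Reading off the sorted break points: {-3, -2}.
Verification: at each break x_0, at least two indices attain the minimum of min_i(a_i + i · x_0).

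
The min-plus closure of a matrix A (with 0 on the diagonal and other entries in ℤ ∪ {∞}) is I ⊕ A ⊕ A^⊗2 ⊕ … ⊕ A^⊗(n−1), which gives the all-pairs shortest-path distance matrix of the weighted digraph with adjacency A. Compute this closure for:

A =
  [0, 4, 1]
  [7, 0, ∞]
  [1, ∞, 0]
Closure =
  [0, 4, 1]
  [7, 0, 8]
  [1, 5, 0]

This is the Floyd-Warshall all-pairs shortest-path computation. For each intermediate vertex k = 0, 1, …, 2, update dist[i][j] ← min(dist[i][j], dist[i][k] + dist[k][j]). The final matrix gives, for each (i, j), the minimum total weight of any directed path from i to j (possibly empty when i = j).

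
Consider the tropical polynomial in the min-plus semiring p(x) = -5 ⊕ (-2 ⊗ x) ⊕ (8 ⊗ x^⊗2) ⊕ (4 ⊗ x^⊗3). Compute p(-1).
p(-1) = -5

A tropical monomial a ⊗ x^⊗i evaluates to a + i · x. Evaluating each term at x = -1:
  Term 0 contributes -5 + 0 · -1 = -5
  Term 1 contributes -2 + 1 · -1 = -3
  Term 2 contributes 8 + 2 · -1 = 6
  Term 3 contributes 4 + 3 · -1 = 1
p(-1) = ⊕ of these = min[-5, -3, 6, 1] = -5.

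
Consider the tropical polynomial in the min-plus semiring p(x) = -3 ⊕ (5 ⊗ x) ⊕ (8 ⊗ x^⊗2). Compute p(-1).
p(-1) = -3

A tropical monomial a ⊗ x^⊗i evaluates to a + i · x. Evaluating each term at x = -1:
  Term 0 contributes -3 + 0 · -1 = -3
  Term 1 contributes 5 + 1 · -1 = 4
  Term 2 contributes 8 + 2 · -1 = 6
p(-1) = ⊕ of these = min[-3, 4, 6] = -3.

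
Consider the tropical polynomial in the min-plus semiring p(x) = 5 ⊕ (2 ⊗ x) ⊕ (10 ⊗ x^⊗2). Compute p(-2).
p(-2) = 0

A tropical monomial a ⊗ x^⊗i evaluates to a + i · x. Evaluating each term at x = -2:
  Term 0 contributes 5 + 0 · -2 = 5
  Term 1 contributes 2 + 1 · -2 = 0
  Term 2 contributes 10 + 2 · -2 = 6
p(-2) = ⊕ of these = min[5, 0, 6] = 0.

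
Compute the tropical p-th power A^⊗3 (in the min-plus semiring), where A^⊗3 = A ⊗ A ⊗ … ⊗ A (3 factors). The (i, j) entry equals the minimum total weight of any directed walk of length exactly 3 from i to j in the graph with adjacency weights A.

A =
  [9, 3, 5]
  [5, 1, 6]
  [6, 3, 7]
A^⊗3 =
  [9, 5, 10]
  [7, 3, 8]
  [9, 5, 10]

Each entry (A^⊗3)_ij equals the minimum over all length-3 walks i = v_0 → v_1 → … → v_3 = j of Σ_t A[v_t][v_{t+1}]. For example, for (i, j) = (0, 2) we minimise over 9 possible intermediate vertex sequences; the minimum is 10, attained along the walk 0 → 1 → 1 → 2.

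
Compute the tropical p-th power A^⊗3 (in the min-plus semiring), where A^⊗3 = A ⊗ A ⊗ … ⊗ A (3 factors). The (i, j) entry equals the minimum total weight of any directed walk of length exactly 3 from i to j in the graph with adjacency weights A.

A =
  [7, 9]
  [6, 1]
A^⊗3 =
  [16, 11]
  [8, 3]

Each entry (A^⊗3)_ij equals the minimum over all length-3 walks i = v_0 → v_1 → … → v_3 = j of Σ_t A[v_t][v_{t+1}]. For example, for (i, j) = (0, 1) we minimise over 4 possible intermediate vertex sequences; the minimum is 11, attained along the walk 0 → 1 → 1 → 1.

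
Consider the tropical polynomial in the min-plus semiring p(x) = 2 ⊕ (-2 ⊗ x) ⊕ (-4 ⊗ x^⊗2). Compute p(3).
p(3) = 1

A tropical monomial a ⊗ x^⊗i evaluates to a + i · x. Evaluating each term at x = 3:
  Term 0 contributes 2 + 0 · 3 = 2
  Term 1 contributes -2 + 1 · 3 = 1
  Term 2 contributes -4 + 2 · 3 = 2
p(3) = ⊕ of these = min[2, 1, 2] = 1.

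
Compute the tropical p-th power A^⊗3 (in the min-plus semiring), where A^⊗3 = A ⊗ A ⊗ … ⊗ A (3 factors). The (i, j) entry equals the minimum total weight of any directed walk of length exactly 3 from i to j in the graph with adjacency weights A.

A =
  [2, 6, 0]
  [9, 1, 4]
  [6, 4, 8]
A^⊗3 =
  [6, 5, 4]
  [11, 3, 6]
  [10, 6, 8]

Each entry (A^⊗3)_ij equals the minimum over all length-3 walks i = v_0 → v_1 → … → v_3 = j of Σ_t A[v_t][v_{t+1}]. For example, for (i, j) = (0, 2) we minimise over 9 possible intermediate vertex sequences; the minimum is 4, attained along the walk 0 → 0 → 0 → 2.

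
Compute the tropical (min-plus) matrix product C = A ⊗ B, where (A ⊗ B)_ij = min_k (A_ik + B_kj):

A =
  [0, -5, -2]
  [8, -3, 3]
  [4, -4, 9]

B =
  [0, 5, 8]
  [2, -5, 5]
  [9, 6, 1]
A ⊗ B =
  [-3, -10, -1]
  [-1, -8, 2]
  [-2, -9, 1]

Apply the min-plus product entry-by-entry:
  C[0][0] = min over k of (A[0][0] + B[0][0] = 0 + 0 = 0, A[0][1] + B[1][0] = -5 + 2 = -3, A[0][2] + B[2][0] = -2 + 9 = 7) = -3 (attained at k = 1)
  C[0][1] = min over k of (A[0][0] + B[0][1] = 0 + 5 = 5, A[0][1] + B[1][1] = -5 + -5 = -10, A[0][2] + B[2][1] = -2 + 6 = 4) = -10 (attained at k = 1)
  C[0][2] = min over k of (A[0][0] + B[0][2] = 0 + 8 = 8, A[0][1] + B[1][2] = -5 + 5 = 0, A[0][2] + B[2][2] = -2 + 1 = -1) = -1 (attained at k = 2)
  C[1][0] = min over k of (A[1][0] + B[0][0] = 8 + 0 = 8, A[1][1] + B[1][0] = -3 + 2 = -1, A[1][2] + B[2][0] = 3 + 9 = 12) = -1 (attained at k = 1)
  C[1][1] = min over k of (A[1][0] + B[0][1] = 8 + 5 = 13, A[1][1] + B[1][1] = -3 + -5 = -8, A[1][2] + B[2][1] = 3 + 6 = 9) = -8 (attained at k = 1)
  C[1][2] = min over k of (A[1][0] + B[0][2] = 8 + 8 = 16, A[1][1] + B[1][2] = -3 + 5 = 2, A[1][2] + B[2][2] = 3 + 1 = 4) = 2 (attained at k = 1)
  C[2][0] = min over k of (A[2][0] + B[0][0] = 4 + 0 = 4, A[2][1] + B[1][0] = -4 + 2 = -2, A[2][2] + B[2][0] = 9 + 9 = 18) = -2 (attained at k = 1)
  C[2][1] = min over k of (A[2][0] + B[0][1] = 4 + 5 = 9, A[2][1] + B[1][1] = -4 + -5 = -9, A[2][2] + B[2][1] = 9 + 6 = 15) = -9 (attained at k = 1)
  C[2][2] = min over k of (A[2][0] + B[0][2] = 4 + 8 = 12, A[2][1] + B[1][2] = -4 + 5 = 1, A[2][2] + B[2][2] = 9 + 1 = 10) = 1 (attained at k = 1)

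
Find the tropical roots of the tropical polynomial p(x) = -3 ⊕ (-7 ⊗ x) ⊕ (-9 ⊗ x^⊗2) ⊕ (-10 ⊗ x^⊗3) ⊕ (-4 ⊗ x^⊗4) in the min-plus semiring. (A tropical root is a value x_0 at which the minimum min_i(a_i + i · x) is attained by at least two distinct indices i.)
Roots: {-6, 1, 2, 4}

Each tropical root is a break point of the lower envelope of the lines y = a_i + i · x (there are 5 lines, with slopes 0, 1, ..., 4). Only the lines that attain the minimum somewhere contribute to roots; other lines are dominated. Here the surviving (envelope) indices are i = 4, i = 3, i = 2, i = 1, i = 0.
Intersections between consecutive envelope lines give the roots: for adjacent envelope indices i < j the intersection is x = (a_i − a_j) / (j − i). Reading off the sorted break points: {-6, 1, 2, 4}.
Verification: at each break x_0, at least two indices attain the minimum of min_i(a_i + i · x_0).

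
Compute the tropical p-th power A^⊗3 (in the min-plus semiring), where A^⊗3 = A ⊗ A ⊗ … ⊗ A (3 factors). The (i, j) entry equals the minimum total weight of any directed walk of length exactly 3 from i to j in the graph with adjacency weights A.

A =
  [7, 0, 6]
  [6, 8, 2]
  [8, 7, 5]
A^⊗3 =
  [10, 6, 7]
  [12, 10, 8]
  [14, 13, 10]

Each entry (A^⊗3)_ij equals the minimum over all length-3 walks i = v_0 → v_1 → … → v_3 = j of Σ_t A[v_t][v_{t+1}]. For example, for (i, j) = (0, 2) we minimise over 9 possible intermediate vertex sequences; the minimum is 7, attained along the walk 0 → 1 → 2 → 2.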